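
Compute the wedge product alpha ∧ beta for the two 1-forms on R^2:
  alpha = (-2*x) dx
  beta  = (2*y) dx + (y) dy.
alpha ∧ beta = (-2*x*y) dx ∧ dy

Distribute the wedge, using dx_i ∧ dx_j = -dx_j ∧ dx_i and dx_i ∧ dx_i = 0. For each pair (i, j) with i < j, the coefficient of dx_i ∧ dx_j in alpha ∧ beta is (alpha_i * beta_j - alpha_j * beta_i). Collecting: alpha ∧ beta = (-2*x*y) dx ∧ dy.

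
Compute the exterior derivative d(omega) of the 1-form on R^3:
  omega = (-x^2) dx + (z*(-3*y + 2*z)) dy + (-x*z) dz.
d(omega) = (-z) dx ∧ dz + (3*y - 4*z) dy ∧ dz

For a 1-form omega = sum_i f_i dx_i, the exterior derivative is
  d(omega) = sum_{i < j} (∂f_j/∂x_i - ∂f_i/∂x_j) dx_i ∧ dx_j.
  coefficient of dx ∧ dz: ∂f_3/∂x - ∂f_1/∂z = ∂(-x*z)/∂x - ∂(-x^2)/∂z = -z
  coefficient of dy ∧ dz: ∂f_3/∂y - ∂f_2/∂z = ∂(-x*z)/∂y - ∂(z*(-3*y + 2*z))/∂z = 3*y - 4*z
Assembling: d(omega) = (-z) dx ∧ dz + (3*y - 4*z) dy ∧ dz.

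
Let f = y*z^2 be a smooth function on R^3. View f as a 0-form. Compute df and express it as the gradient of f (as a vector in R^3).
df = (0) dx + (z^2) dy + (2*y*z) dz; grad f = (0, z^2, 2*y*z)

For a 0-form f, d f = (∂f/∂x) dx + (∂f/∂y) dy + (∂f/∂z) dz. The components of the vector representation are exactly the entries of grad f in Cartesian coordinates:
  ∂f/∂x = 0
  ∂f/∂y = z^2
  ∂f/∂z = 2*y*z.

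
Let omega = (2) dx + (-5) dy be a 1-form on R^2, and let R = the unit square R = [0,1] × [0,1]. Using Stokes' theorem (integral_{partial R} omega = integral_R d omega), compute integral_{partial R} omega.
integral_(partial R) omega = 0

Stokes: integral_partial_R omega = integral_R d omega with d omega = (∂Q/∂x - ∂P/∂y) dx ∧ dy.
  ∂Q/∂x = 0
  ∂P/∂y = 0
  integrand = ∂Q/∂x - ∂P/∂y = 0.
Integrating over R: integral_0^1 integral_0^1 (0) dx dy = 0.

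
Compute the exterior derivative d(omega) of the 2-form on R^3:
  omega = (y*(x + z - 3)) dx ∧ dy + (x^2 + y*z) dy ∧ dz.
d(omega) = (2*x + y) dx ∧ dy ∧ dz

For a 2-form omega = sum_{i<j} g_{ij} dx_i ∧ dx_j, the exterior derivative is
  d(omega) = sum_{i<j} d(g_{ij}) ∧ dx_i ∧ dx_j = sum_{i<j, k} (∂g_{ij}/∂x_k) dx_k ∧ dx_i ∧ dx_j.
Expand each term, using dx_k ∧ dx_i ∧ dx_j = sgn(permutation) dx_{(a)} ∧ dx_{(b)} ∧ dx_{(c)} with (a < b < c) sorted:
  d(y*(x + z - 3)) includes (∂/∂z)(y*(x + z - 3)) dz = (y) dz, which multiplied by dx ∧ dy gives (y) dx ∧ dy ∧ dz
  d(x^2 + y*z) includes (∂/∂x)(x^2 + y*z) dx = (2*x) dx, which multiplied by dy ∧ dz gives (2*x) dx ∧ dy ∧ dz
Collecting like 3-forms: d(omega) = (2*x + y) dx ∧ dy ∧ dz.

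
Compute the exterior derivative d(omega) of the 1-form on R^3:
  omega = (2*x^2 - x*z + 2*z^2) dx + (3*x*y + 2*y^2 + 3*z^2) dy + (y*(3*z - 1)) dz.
d(omega) = (3*y) dx ∧ dy + (x - 4*z) dx ∧ dz + (-3*z - 1) dy ∧ dz

For a 1-form omega = sum_i f_i dx_i, the exterior derivative is
  d(omega) = sum_{i < j} (∂f_j/∂x_i - ∂f_i/∂x_j) dx_i ∧ dx_j.
  coefficient of dx ∧ dy: ∂f_2/∂x - ∂f_1/∂y = ∂(3*x*y + 2*y^2 + 3*z^2)/∂x - ∂(2*x^2 - x*z + 2*z^2)/∂y = 3*y
  coefficient of dx ∧ dz: ∂f_3/∂x - ∂f_1/∂z = ∂(y*(3*z - 1))/∂x - ∂(2*x^2 - x*z + 2*z^2)/∂z = x - 4*z
  coefficient of dy ∧ dz: ∂f_3/∂y - ∂f_2/∂z = ∂(y*(3*z - 1))/∂y - ∂(3*x*y + 2*y^2 + 3*z^2)/∂z = -3*z - 1
Assembling: d(omega) = (3*y) dx ∧ dy + (x - 4*z) dx ∧ dz + (-3*z - 1) dy ∧ dz.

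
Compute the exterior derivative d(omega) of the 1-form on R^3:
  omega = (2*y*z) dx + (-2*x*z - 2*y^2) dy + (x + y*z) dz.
d(omega) = (-4*z) dx ∧ dy + (1 - 2*y) dx ∧ dz + (2*x + z) dy ∧ dz

For a 1-form omega = sum_i f_i dx_i, the exterior derivative is
  d(omega) = sum_{i < j} (∂f_j/∂x_i - ∂f_i/∂x_j) dx_i ∧ dx_j.
  coefficient of dx ∧ dy: ∂f_2/∂x - ∂f_1/∂y = ∂(-2*x*z - 2*y^2)/∂x - ∂(2*y*z)/∂y = -4*z
  coefficient of dx ∧ dz: ∂f_3/∂x - ∂f_1/∂z = ∂(x + y*z)/∂x - ∂(2*y*z)/∂z = 1 - 2*y
  coefficient of dy ∧ dz: ∂f_3/∂y - ∂f_2/∂z = ∂(x + y*z)/∂y - ∂(-2*x*z - 2*y^2)/∂z = 2*x + z
Assembling: d(omega) = (-4*z) dx ∧ dy + (1 - 2*y) dx ∧ dz + (2*x + z) dy ∧ dz.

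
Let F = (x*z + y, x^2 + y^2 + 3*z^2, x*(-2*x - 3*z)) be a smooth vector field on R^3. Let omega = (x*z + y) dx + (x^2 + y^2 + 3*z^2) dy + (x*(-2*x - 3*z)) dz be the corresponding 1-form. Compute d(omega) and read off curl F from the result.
d(omega) = (-6*z) dy ∧ dz + (5*x + 3*z) dz ∧ dx + (2*x - 1) dx ∧ dy; curl F = (-6*z, 5*x + 3*z, 2*x - 1)

d omega = sum_{i<j} (∂f_j/∂x_i - ∂f_i/∂x_j) dx_i ∧ dx_j. Under the identification (dy ∧ dz, dz ∧ dx, dx ∧ dy) ↔ (e_x, e_y, e_z), the coefficients are exactly the components of curl F. Compute:
  ∂R/∂y - ∂Q/∂z = (0) - (6*z) = -6*z
  ∂P/∂z - ∂R/∂x = (x) - (-4*x - 3*z) = 5*x + 3*z
  ∂Q/∂x - ∂P/∂y = (2*x) - (1) = 2*x - 1.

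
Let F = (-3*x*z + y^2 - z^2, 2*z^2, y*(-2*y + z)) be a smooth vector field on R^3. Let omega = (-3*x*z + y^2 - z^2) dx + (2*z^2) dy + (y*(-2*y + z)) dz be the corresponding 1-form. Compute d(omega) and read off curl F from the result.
d(omega) = (-4*y - 3*z) dy ∧ dz + (-3*x - 2*z) dz ∧ dx + (-2*y) dx ∧ dy; curl F = (-4*y - 3*z, -3*x - 2*z, -2*y)

d omega = sum_{i<j} (∂f_j/∂x_i - ∂f_i/∂x_j) dx_i ∧ dx_j. Under the identification (dy ∧ dz, dz ∧ dx, dx ∧ dy) ↔ (e_x, e_y, e_z), the coefficients are exactly the components of curl F. Compute:
  ∂R/∂y - ∂Q/∂z = (-4*y + z) - (4*z) = -4*y - 3*z
  ∂P/∂z - ∂R/∂x = (-3*x - 2*z) - (0) = -3*x - 2*z
  ∂Q/∂x - ∂P/∂y = (0) - (2*y) = -2*y.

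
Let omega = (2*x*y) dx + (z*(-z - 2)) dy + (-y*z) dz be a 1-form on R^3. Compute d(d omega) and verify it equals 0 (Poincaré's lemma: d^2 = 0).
d(d omega) = 0

Step 1: d omega = sum_{i<j} (∂f_j/∂x_i - ∂f_i/∂x_j) dx_i ∧ dx_j:
  coeff of dx ∧ dy: -2*x
  coeff of dx ∧ dz: 0
  coeff of dy ∧ dz: z + 2
Step 2: Apply d again to each 2-form coefficient. The only possible 3-form in R^3 is dx ∧ dy ∧ dz, with coefficient
  ∂(coeff of dy∧dz)/∂x - ∂(coeff of dx∧dz)/∂y + ∂(coeff of dx∧dy)/∂z
  = ∂/∂x (z + 2) - ∂/∂y (0) + ∂/∂z (-2*x).
Each of these terms simplifies to sums of mixed partials that cancel in pairs. The result is 0 (by equality of mixed partials for smooth functions — Schwarz / Clairaut).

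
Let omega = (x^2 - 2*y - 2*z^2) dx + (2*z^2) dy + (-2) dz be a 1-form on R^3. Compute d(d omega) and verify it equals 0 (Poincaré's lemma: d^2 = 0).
d(d omega) = 0

Step 1: d omega = sum_{i<j} (∂f_j/∂x_i - ∂f_i/∂x_j) dx_i ∧ dx_j:
  coeff of dx ∧ dy: 2
  coeff of dx ∧ dz: 4*z
  coeff of dy ∧ dz: -4*z
Step 2: Apply d again to each 2-form coefficient. The only possible 3-form in R^3 is dx ∧ dy ∧ dz, with coefficient
  ∂(coeff of dy∧dz)/∂x - ∂(coeff of dx∧dz)/∂y + ∂(coeff of dx∧dy)/∂z
  = ∂/∂x (-4*z) - ∂/∂y (4*z) + ∂/∂z (2).
Each of these terms simplifies to sums of mixed partials that cancel in pairs. The result is 0 (by equality of mixed partials for smooth functions — Schwarz / Clairaut).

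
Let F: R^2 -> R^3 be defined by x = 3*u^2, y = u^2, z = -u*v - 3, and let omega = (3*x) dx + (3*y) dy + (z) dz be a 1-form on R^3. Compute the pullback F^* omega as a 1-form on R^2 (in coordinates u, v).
F^* omega = (60*u^3 + u*v^2 + 3*v) du + (u*(u*v + 3)) dv

Using F^*(f dg) = (f ∘ F) d(g ∘ F), substitute each coordinate x_i by F_i(u, v) in f_i, and replace dx_i by d F_i = (∂F_i/∂u) du + (∂F_i/∂v) dv.
  For the x component: f_1(F) = 9*u^2; d F_1 = (6*u) du + (0) dv
  For the y component: f_2(F) = 3*u^2; d F_2 = (2*u) du + (0) dv
  For the z component: f_3(F) = -u*v - 3; d F_3 = (-v) du + (-u) dv
Combining and collecting du, dv coefficients:
  coeff of du: 60*u^3 + u*v^2 + 3*v
  coeff of dv: u*(u*v + 3)
F^* omega = (60*u^3 + u*v^2 + 3*v) du + (u*(u*v + 3)) dv.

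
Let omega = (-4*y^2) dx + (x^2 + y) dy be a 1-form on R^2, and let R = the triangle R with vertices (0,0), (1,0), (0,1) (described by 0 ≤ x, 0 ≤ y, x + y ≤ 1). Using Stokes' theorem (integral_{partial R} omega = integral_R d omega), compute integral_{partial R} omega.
integral_(partial R) omega = 5/3

Stokes: integral_partial_R omega = integral_R d omega with d omega = (∂Q/∂x - ∂P/∂y) dx ∧ dy.
  ∂Q/∂x = 2*x
  ∂P/∂y = -8*y
  integrand = ∂Q/∂x - ∂P/∂y = 2*x + 8*y.
Integrating over R: integral_0^1 integral_0^{1-x} (2*x + 8*y) dy dx = 5/3.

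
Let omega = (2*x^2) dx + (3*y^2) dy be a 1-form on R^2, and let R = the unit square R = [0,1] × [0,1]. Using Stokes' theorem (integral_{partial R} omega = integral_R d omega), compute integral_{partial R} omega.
integral_(partial R) omega = 0

Stokes: integral_partial_R omega = integral_R d omega with d omega = (∂Q/∂x - ∂P/∂y) dx ∧ dy.
  ∂Q/∂x = 0
  ∂P/∂y = 0
  integrand = ∂Q/∂x - ∂P/∂y = 0.
Integrating over R: integral_0^1 integral_0^1 (0) dx dy = 0.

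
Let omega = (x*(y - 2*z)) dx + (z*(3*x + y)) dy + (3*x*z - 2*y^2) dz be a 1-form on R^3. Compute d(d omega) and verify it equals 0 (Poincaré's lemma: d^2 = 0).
d(d omega) = 0

Step 1: d omega = sum_{i<j} (∂f_j/∂x_i - ∂f_i/∂x_j) dx_i ∧ dx_j:
  coeff of dx ∧ dy: -x + 3*z
  coeff of dx ∧ dz: 2*x + 3*z
  coeff of dy ∧ dz: -3*x - 5*y
Step 2: Apply d again to each 2-form coefficient. The only possible 3-form in R^3 is dx ∧ dy ∧ dz, with coefficient
  ∂(coeff of dy∧dz)/∂x - ∂(coeff of dx∧dz)/∂y + ∂(coeff of dx∧dy)/∂z
  = ∂/∂x (-3*x - 5*y) - ∂/∂y (2*x + 3*z) + ∂/∂z (-x + 3*z).
Each of these terms simplifies to sums of mixed partials that cancel in pairs. The result is 0 (by equality of mixed partials for smooth functions — Schwarz / Clairaut).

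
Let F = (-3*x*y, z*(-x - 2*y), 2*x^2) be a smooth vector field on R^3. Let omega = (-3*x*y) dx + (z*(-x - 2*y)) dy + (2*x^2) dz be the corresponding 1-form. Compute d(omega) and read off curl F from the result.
d(omega) = (x + 2*y) dy ∧ dz + (-4*x) dz ∧ dx + (3*x - z) dx ∧ dy; curl F = (x + 2*y, -4*x, 3*x - z)

d omega = sum_{i<j} (∂f_j/∂x_i - ∂f_i/∂x_j) dx_i ∧ dx_j. Under the identification (dy ∧ dz, dz ∧ dx, dx ∧ dy) ↔ (e_x, e_y, e_z), the coefficients are exactly the components of curl F. Compute:
  ∂R/∂y - ∂Q/∂z = (0) - (-x - 2*y) = x + 2*y
  ∂P/∂z - ∂R/∂x = (0) - (4*x) = -4*x
  ∂Q/∂x - ∂P/∂y = (-z) - (-3*x) = 3*x - z.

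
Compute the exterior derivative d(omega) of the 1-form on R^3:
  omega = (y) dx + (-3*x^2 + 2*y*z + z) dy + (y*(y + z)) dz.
d(omega) = (-6*x - 1) dx ∧ dy + (z - 1) dy ∧ dz

For a 1-form omega = sum_i f_i dx_i, the exterior derivative is
  d(omega) = sum_{i < j} (∂f_j/∂x_i - ∂f_i/∂x_j) dx_i ∧ dx_j.
  coefficient of dx ∧ dy: ∂f_2/∂x - ∂f_1/∂y = ∂(-3*x^2 + 2*y*z + z)/∂x - ∂(y)/∂y = -6*x - 1
  coefficient of dy ∧ dz: ∂f_3/∂y - ∂f_2/∂z = ∂(y*(y + z))/∂y - ∂(-3*x^2 + 2*y*z + z)/∂z = z - 1
Assembling: d(omega) = (-6*x - 1) dx ∧ dy + (z - 1) dy ∧ dz.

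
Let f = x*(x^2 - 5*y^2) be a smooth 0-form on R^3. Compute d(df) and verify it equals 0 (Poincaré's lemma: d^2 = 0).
d(df) = 0

Step 1: df = sum_i (∂f/∂x_i) dx_i = (3*x^2 - 5*y^2) dx + (-10*x*y) dy + (0) dz.
Step 2: Apply d again. Using the 1-form formula, the coefficient of dx ∧ dy in d(df) is ∂^2 f/∂x ∂y - ∂^2 f/∂y ∂x = (-10*y) - (-10*y) = 0 (equality of mixed partials for smooth f).
Similarly for dx ∧ dz and dy ∧ dz — all coefficients vanish. So d(df) = 0.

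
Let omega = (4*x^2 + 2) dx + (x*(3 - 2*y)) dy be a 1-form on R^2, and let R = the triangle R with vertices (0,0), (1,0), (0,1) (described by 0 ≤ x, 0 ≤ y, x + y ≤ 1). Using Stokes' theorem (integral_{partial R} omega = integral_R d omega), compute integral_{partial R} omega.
integral_(partial R) omega = 7/6

Stokes: integral_partial_R omega = integral_R d omega with d omega = (∂Q/∂x - ∂P/∂y) dx ∧ dy.
  ∂Q/∂x = 3 - 2*y
  ∂P/∂y = 0
  integrand = ∂Q/∂x - ∂P/∂y = 3 - 2*y.
Integrating over R: integral_0^1 integral_0^{1-x} (3 - 2*y) dy dx = 7/6.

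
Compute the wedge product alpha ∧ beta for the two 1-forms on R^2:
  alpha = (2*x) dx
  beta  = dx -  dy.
alpha ∧ beta = (-2*x) dx ∧ dy

Distribute the wedge, using dx_i ∧ dx_j = -dx_j ∧ dx_i and dx_i ∧ dx_i = 0. For each pair (i, j) with i < j, the coefficient of dx_i ∧ dx_j in alpha ∧ beta is (alpha_i * beta_j - alpha_j * beta_i). Collecting: alpha ∧ beta = (-2*x) dx ∧ dy.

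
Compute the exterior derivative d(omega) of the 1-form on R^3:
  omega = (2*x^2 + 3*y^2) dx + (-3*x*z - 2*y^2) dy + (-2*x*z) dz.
d(omega) = (-6*y - 3*z) dx ∧ dy + (-2*z) dx ∧ dz + (3*x) dy ∧ dz

For a 1-form omega = sum_i f_i dx_i, the exterior derivative is
  d(omega) = sum_{i < j} (∂f_j/∂x_i - ∂f_i/∂x_j) dx_i ∧ dx_j.
  coefficient of dx ∧ dy: ∂f_2/∂x - ∂f_1/∂y = ∂(-3*x*z - 2*y^2)/∂x - ∂(2*x^2 + 3*y^2)/∂y = -6*y - 3*z
  coefficient of dx ∧ dz: ∂f_3/∂x - ∂f_1/∂z = ∂(-2*x*z)/∂x - ∂(2*x^2 + 3*y^2)/∂z = -2*z
  coefficient of dy ∧ dz: ∂f_3/∂y - ∂f_2/∂z = ∂(-2*x*z)/∂y - ∂(-3*x*z - 2*y^2)/∂z = 3*x
Assembling: d(omega) = (-6*y - 3*z) dx ∧ dy + (-2*z) dx ∧ dz + (3*x) dy ∧ dz.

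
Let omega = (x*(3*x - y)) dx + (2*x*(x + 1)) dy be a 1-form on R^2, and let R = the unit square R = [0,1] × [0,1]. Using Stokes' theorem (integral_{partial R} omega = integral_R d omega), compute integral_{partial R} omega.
integral_(partial R) omega = 9/2

Stokes: integral_partial_R omega = integral_R d omega with d omega = (∂Q/∂x - ∂P/∂y) dx ∧ dy.
  ∂Q/∂x = 4*x + 2
  ∂P/∂y = -x
  integrand = ∂Q/∂x - ∂P/∂y = 5*x + 2.
Integrating over R: integral_0^1 integral_0^1 (5*x + 2) dx dy = 9/2.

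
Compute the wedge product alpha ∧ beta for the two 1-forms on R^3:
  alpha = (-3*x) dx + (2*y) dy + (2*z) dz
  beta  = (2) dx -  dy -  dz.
alpha ∧ beta = (3*x - 4*y) dx ∧ dy + (3*x - 4*z) dx ∧ dz + (-2*y + 2*z) dy ∧ dz

Distribute the wedge, using dx_i ∧ dx_j = -dx_j ∧ dx_i and dx_i ∧ dx_i = 0. For each pair (i, j) with i < j, the coefficient of dx_i ∧ dx_j in alpha ∧ beta is (alpha_i * beta_j - alpha_j * beta_i). Collecting: alpha ∧ beta = (3*x - 4*y) dx ∧ dy + (3*x - 4*z) dx ∧ dz + (-2*y + 2*z) dy ∧ dz.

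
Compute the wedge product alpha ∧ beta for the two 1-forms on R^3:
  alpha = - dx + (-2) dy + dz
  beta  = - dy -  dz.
alpha ∧ beta = (1) dx ∧ dy + (1) dx ∧ dz + (3) dy ∧ dz

Distribute the wedge, using dx_i ∧ dx_j = -dx_j ∧ dx_i and dx_i ∧ dx_i = 0. For each pair (i, j) with i < j, the coefficient of dx_i ∧ dx_j in alpha ∧ beta is (alpha_i * beta_j - alpha_j * beta_i). Collecting: alpha ∧ beta = (1) dx ∧ dy + (1) dx ∧ dz + (3) dy ∧ dz.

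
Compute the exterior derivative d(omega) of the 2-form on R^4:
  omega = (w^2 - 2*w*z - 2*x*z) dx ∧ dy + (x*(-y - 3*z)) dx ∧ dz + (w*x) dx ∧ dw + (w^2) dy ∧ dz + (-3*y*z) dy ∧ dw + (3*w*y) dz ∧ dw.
d(omega) = (-2*w - x) dx ∧ dy ∧ dz + (2*w - 2*z) dx ∧ dy ∧ dw + (5*w + 3*y) dy ∧ dz ∧ dw

For a 2-form omega = sum_{i<j} g_{ij} dx_i ∧ dx_j, the exterior derivative is
  d(omega) = sum_{i<j} d(g_{ij}) ∧ dx_i ∧ dx_j = sum_{i<j, k} (∂g_{ij}/∂x_k) dx_k ∧ dx_i ∧ dx_j.
Expand each term, using dx_k ∧ dx_i ∧ dx_j = sgn(permutation) dx_{(a)} ∧ dx_{(b)} ∧ dx_{(c)} with (a < b < c) sorted:
  d(w^2 - 2*w*z - 2*x*z) includes (∂/∂z)(w^2 - 2*w*z - 2*x*z) dz = (-2*w - 2*x) dz, which multiplied by dx ∧ dy gives (-2*w - 2*x) dx ∧ dy ∧ dz
  d(w^2 - 2*w*z - 2*x*z) includes (∂/∂w)(w^2 - 2*w*z - 2*x*z) dw = (2*w - 2*z) dw, which multiplied by dx ∧ dy gives (2*w - 2*z) dx ∧ dy ∧ dw
  d(x*(-y - 3*z)) includes (∂/∂y)(x*(-y - 3*z)) dy = (-x) dy, which multiplied by dx ∧ dz gives (x) dx ∧ dy ∧ dz
  d(w^2) includes (∂/∂w)(w^2) dw = (2*w) dw, which multiplied by dy ∧ dz gives (2*w) dy ∧ dz ∧ dw
  d(-3*y*z) includes (∂/∂z)(-3*y*z) dz = (-3*y) dz, which multiplied by dy ∧ dw gives (3*y) dy ∧ dz ∧ dw
  d(3*w*y) includes (∂/∂y)(3*w*y) dy = (3*w) dy, which multiplied by dz ∧ dw gives (3*w) dy ∧ dz ∧ dw
Collecting like 3-forms: d(omega) = (-2*w - x) dx ∧ dy ∧ dz + (2*w - 2*z) dx ∧ dy ∧ dw + (5*w + 3*y) dy ∧ dz ∧ dw.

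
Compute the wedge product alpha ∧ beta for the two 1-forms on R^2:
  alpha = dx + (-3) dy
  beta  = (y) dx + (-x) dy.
alpha ∧ beta = (-x + 3*y) dx ∧ dy

Distribute the wedge, using dx_i ∧ dx_j = -dx_j ∧ dx_i and dx_i ∧ dx_i = 0. For each pair (i, j) with i < j, the coefficient of dx_i ∧ dx_j in alpha ∧ beta is (alpha_i * beta_j - alpha_j * beta_i). Collecting: alpha ∧ beta = (-x + 3*y) dx ∧ dy.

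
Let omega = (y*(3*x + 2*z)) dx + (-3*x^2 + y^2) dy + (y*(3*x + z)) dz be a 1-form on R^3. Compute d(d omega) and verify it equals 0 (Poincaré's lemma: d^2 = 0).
d(d omega) = 0

Step 1: d omega = sum_{i<j} (∂f_j/∂x_i - ∂f_i/∂x_j) dx_i ∧ dx_j:
  coeff of dx ∧ dy: -9*x - 2*z
  coeff of dx ∧ dz: y
  coeff of dy ∧ dz: 3*x + z
Step 2: Apply d again to each 2-form coefficient. The only possible 3-form in R^3 is dx ∧ dy ∧ dz, with coefficient
  ∂(coeff of dy∧dz)/∂x - ∂(coeff of dx∧dz)/∂y + ∂(coeff of dx∧dy)/∂z
  = ∂/∂x (3*x + z) - ∂/∂y (y) + ∂/∂z (-9*x - 2*z).
Each of these terms simplifies to sums of mixed partials that cancel in pairs. The result is 0 (by equality of mixed partials for smooth functions — Schwarz / Clairaut).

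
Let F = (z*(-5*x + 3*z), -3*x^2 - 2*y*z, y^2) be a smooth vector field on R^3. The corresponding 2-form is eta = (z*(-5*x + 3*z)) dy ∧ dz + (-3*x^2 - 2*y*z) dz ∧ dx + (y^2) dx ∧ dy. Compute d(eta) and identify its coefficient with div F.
d(eta) = (-7*z) dx ∧ dy ∧ dz; div F = -7*z

For a 2-form in R^3 of the form above, applying d gives a 3-form with coefficient ∂P/∂x + ∂Q/∂y + ∂R/∂z:
  ∂P/∂x = -5*z
  ∂Q/∂y = -2*z
  ∂R/∂z = 0
Sum = -7*z, which is exactly div F.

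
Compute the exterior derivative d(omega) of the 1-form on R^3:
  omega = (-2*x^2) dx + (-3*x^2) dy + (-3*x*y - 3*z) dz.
d(omega) = (-6*x) dx ∧ dy + (-3*y) dx ∧ dz + (-3*x) dy ∧ dz

For a 1-form omega = sum_i f_i dx_i, the exterior derivative is
  d(omega) = sum_{i < j} (∂f_j/∂x_i - ∂f_i/∂x_j) dx_i ∧ dx_j.
  coefficient of dx ∧ dy: ∂f_2/∂x - ∂f_1/∂y = ∂(-3*x^2)/∂x - ∂(-2*x^2)/∂y = -6*x
  coefficient of dx ∧ dz: ∂f_3/∂x - ∂f_1/∂z = ∂(-3*x*y - 3*z)/∂x - ∂(-2*x^2)/∂z = -3*y
  coefficient of dy ∧ dz: ∂f_3/∂y - ∂f_2/∂z = ∂(-3*x*y - 3*z)/∂y - ∂(-3*x^2)/∂z = -3*x
Assembling: d(omega) = (-6*x) dx ∧ dy + (-3*y) dx ∧ dz + (-3*x) dy ∧ dz.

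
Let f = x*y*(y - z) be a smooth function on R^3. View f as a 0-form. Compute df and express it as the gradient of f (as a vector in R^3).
df = (y*(y - z)) dx + (x*(2*y - z)) dy + (-x*y) dz; grad f = (y*(y - z), x*(2*y - z), -x*y)

For a 0-form f, d f = (∂f/∂x) dx + (∂f/∂y) dy + (∂f/∂z) dz. The components of the vector representation are exactly the entries of grad f in Cartesian coordinates:
  ∂f/∂x = y*(y - z)
  ∂f/∂y = x*(2*y - z)
  ∂f/∂z = -x*y.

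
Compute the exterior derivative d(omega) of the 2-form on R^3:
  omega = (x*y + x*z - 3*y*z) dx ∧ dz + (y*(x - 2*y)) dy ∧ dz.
d(omega) = (-x + y + 3*z) dx ∧ dy ∧ dz

For a 2-form omega = sum_{i<j} g_{ij} dx_i ∧ dx_j, the exterior derivative is
  d(omega) = sum_{i<j} d(g_{ij}) ∧ dx_i ∧ dx_j = sum_{i<j, k} (∂g_{ij}/∂x_k) dx_k ∧ dx_i ∧ dx_j.
Expand each term, using dx_k ∧ dx_i ∧ dx_j = sgn(permutation) dx_{(a)} ∧ dx_{(b)} ∧ dx_{(c)} with (a < b < c) sorted:
  d(x*y + x*z - 3*y*z) includes (∂/∂y)(x*y + x*z - 3*y*z) dy = (x - 3*z) dy, which multiplied by dx ∧ dz gives (-x + 3*z) dx ∧ dy ∧ dz
  d(y*(x - 2*y)) includes (∂/∂x)(y*(x - 2*y)) dx = (y) dx, which multiplied by dy ∧ dz gives (y) dx ∧ dy ∧ dz
Collecting like 3-forms: d(omega) = (-x + y + 3*z) dx ∧ dy ∧ dz.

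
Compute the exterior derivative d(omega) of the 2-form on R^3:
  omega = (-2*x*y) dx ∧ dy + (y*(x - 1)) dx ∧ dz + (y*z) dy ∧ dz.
d(omega) = (1 - x) dx ∧ dy ∧ dz

For a 2-form omega = sum_{i<j} g_{ij} dx_i ∧ dx_j, the exterior derivative is
  d(omega) = sum_{i<j} d(g_{ij}) ∧ dx_i ∧ dx_j = sum_{i<j, k} (∂g_{ij}/∂x_k) dx_k ∧ dx_i ∧ dx_j.
Expand each term, using dx_k ∧ dx_i ∧ dx_j = sgn(permutation) dx_{(a)} ∧ dx_{(b)} ∧ dx_{(c)} with (a < b < c) sorted:
  d(y*(x - 1)) includes (∂/∂y)(y*(x - 1)) dy = (x - 1) dy, which multiplied by dx ∧ dz gives (1 - x) dx ∧ dy ∧ dz
Collecting like 3-forms: d(omega) = (1 - x) dx ∧ dy ∧ dz.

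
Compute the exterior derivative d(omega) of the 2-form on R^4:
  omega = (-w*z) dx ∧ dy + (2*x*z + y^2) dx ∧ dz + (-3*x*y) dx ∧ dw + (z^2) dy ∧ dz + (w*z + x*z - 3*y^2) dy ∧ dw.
d(omega) = (-w - 2*y) dx ∧ dy ∧ dz + (3*x) dx ∧ dy ∧ dw + (-w - x) dy ∧ dz ∧ dw

For a 2-form omega = sum_{i<j} g_{ij} dx_i ∧ dx_j, the exterior derivative is
  d(omega) = sum_{i<j} d(g_{ij}) ∧ dx_i ∧ dx_j = sum_{i<j, k} (∂g_{ij}/∂x_k) dx_k ∧ dx_i ∧ dx_j.
Expand each term, using dx_k ∧ dx_i ∧ dx_j = sgn(permutation) dx_{(a)} ∧ dx_{(b)} ∧ dx_{(c)} with (a < b < c) sorted:
  d(-w*z) includes (∂/∂z)(-w*z) dz = (-w) dz, which multiplied by dx ∧ dy gives (-w) dx ∧ dy ∧ dz
  d(-w*z) includes (∂/∂w)(-w*z) dw = (-z) dw, which multiplied by dx ∧ dy gives (-z) dx ∧ dy ∧ dw
  d(2*x*z + y^2) includes (∂/∂y)(2*x*z + y^2) dy = (2*y) dy, which multiplied by dx ∧ dz gives (-2*y) dx ∧ dy ∧ dz
  d(-3*x*y) includes (∂/∂y)(-3*x*y) dy = (-3*x) dy, which multiplied by dx ∧ dw gives (3*x) dx ∧ dy ∧ dw
  d(w*z + x*z - 3*y^2) includes (∂/∂x)(w*z + x*z - 3*y^2) dx = (z) dx, which multiplied by dy ∧ dw gives (z) dx ∧ dy ∧ dw
  d(w*z + x*z - 3*y^2) includes (∂/∂z)(w*z + x*z - 3*y^2) dz = (w + x) dz, which multiplied by dy ∧ dw gives (-w - x) dy ∧ dz ∧ dw
Collecting like 3-forms: d(omega) = (-w - 2*y) dx ∧ dy ∧ dz + (3*x) dx ∧ dy ∧ dw + (-w - x) dy ∧ dz ∧ dw.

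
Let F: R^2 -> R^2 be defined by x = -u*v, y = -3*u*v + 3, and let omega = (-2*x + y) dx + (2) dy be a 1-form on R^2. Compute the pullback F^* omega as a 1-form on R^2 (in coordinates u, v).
F^* omega = (v*(u*v - 9)) du + (u*(u*v - 9)) dv

Using F^*(f dg) = (f ∘ F) d(g ∘ F), substitute each coordinate x_i by F_i(u, v) in f_i, and replace dx_i by d F_i = (∂F_i/∂u) du + (∂F_i/∂v) dv.
  For the x component: f_1(F) = -u*v + 3; d F_1 = (-v) du + (-u) dv
  For the y component: f_2(F) = 2; d F_2 = (-3*v) du + (-3*u) dv
Combining and collecting du, dv coefficients:
  coeff of du: v*(u*v - 9)
  coeff of dv: u*(u*v - 9)
F^* omega = (v*(u*v - 9)) du + (u*(u*v - 9)) dv.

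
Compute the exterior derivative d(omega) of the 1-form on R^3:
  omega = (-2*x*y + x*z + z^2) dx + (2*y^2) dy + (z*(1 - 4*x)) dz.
d(omega) = (2*x) dx ∧ dy + (-x - 6*z) dx ∧ dz

For a 1-form omega = sum_i f_i dx_i, the exterior derivative is
  d(omega) = sum_{i < j} (∂f_j/∂x_i - ∂f_i/∂x_j) dx_i ∧ dx_j.
  coefficient of dx ∧ dy: ∂f_2/∂x - ∂f_1/∂y = ∂(2*y^2)/∂x - ∂(-2*x*y + x*z + z^2)/∂y = 2*x
  coefficient of dx ∧ dz: ∂f_3/∂x - ∂f_1/∂z = ∂(z*(1 - 4*x))/∂x - ∂(-2*x*y + x*z + z^2)/∂z = -x - 6*z
Assembling: d(omega) = (2*x) dx ∧ dy + (-x - 6*z) dx ∧ dz.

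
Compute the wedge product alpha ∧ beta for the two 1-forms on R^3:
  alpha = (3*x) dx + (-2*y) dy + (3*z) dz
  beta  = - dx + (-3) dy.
alpha ∧ beta = (-9*x - 2*y) dx ∧ dy + (3*z) dx ∧ dz + (9*z) dy ∧ dz

Distribute the wedge, using dx_i ∧ dx_j = -dx_j ∧ dx_i and dx_i ∧ dx_i = 0. For each pair (i, j) with i < j, the coefficient of dx_i ∧ dx_j in alpha ∧ beta is (alpha_i * beta_j - alpha_j * beta_i). Collecting: alpha ∧ beta = (-9*x - 2*y) dx ∧ dy + (3*z) dx ∧ dz + (9*z) dy ∧ dz.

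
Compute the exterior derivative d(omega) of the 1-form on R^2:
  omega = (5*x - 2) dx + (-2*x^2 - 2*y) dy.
d(omega) = (-4*x) dx ∧ dy

For a 1-form omega = sum_i f_i dx_i, the exterior derivative is
  d(omega) = sum_{i < j} (∂f_j/∂x_i - ∂f_i/∂x_j) dx_i ∧ dx_j.
  coefficient of dx ∧ dy: ∂f_2/∂x - ∂f_1/∂y = ∂(-2*x^2 - 2*y)/∂x - ∂(5*x - 2)/∂y = -4*x
Assembling: d(omega) = (-4*x) dx ∧ dy.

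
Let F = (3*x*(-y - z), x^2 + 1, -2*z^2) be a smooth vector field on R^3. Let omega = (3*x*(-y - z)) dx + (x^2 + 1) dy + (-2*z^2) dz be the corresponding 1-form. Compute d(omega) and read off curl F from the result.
d(omega) = (0) dy ∧ dz + (-3*x) dz ∧ dx + (5*x) dx ∧ dy; curl F = (0, -3*x, 5*x)

d omega = sum_{i<j} (∂f_j/∂x_i - ∂f_i/∂x_j) dx_i ∧ dx_j. Under the identification (dy ∧ dz, dz ∧ dx, dx ∧ dy) ↔ (e_x, e_y, e_z), the coefficients are exactly the components of curl F. Compute:
  ∂R/∂y - ∂Q/∂z = (0) - (0) = 0
  ∂P/∂z - ∂R/∂x = (-3*x) - (0) = -3*x
  ∂Q/∂x - ∂P/∂y = (2*x) - (-3*x) = 5*x.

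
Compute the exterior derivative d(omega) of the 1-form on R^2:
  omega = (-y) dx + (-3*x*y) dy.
d(omega) = (1 - 3*y) dx ∧ dy

For a 1-form omega = sum_i f_i dx_i, the exterior derivative is
  d(omega) = sum_{i < j} (∂f_j/∂x_i - ∂f_i/∂x_j) dx_i ∧ dx_j.
  coefficient of dx ∧ dy: ∂f_2/∂x - ∂f_1/∂y = ∂(-3*x*y)/∂x - ∂(-y)/∂y = 1 - 3*y
Assembling: d(omega) = (1 - 3*y) dx ∧ dy.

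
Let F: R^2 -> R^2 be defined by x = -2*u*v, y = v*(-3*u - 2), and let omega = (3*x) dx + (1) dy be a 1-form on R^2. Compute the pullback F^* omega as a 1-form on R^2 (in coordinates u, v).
F^* omega = (3*v*(4*u*v - 1)) du + (12*u^2*v - 3*u - 2) dv

Using F^*(f dg) = (f ∘ F) d(g ∘ F), substitute each coordinate x_i by F_i(u, v) in f_i, and replace dx_i by d F_i = (∂F_i/∂u) du + (∂F_i/∂v) dv.
  For the x component: f_1(F) = -6*u*v; d F_1 = (-2*v) du + (-2*u) dv
  For the y component: f_2(F) = 1; d F_2 = (-3*v) du + (-3*u - 2) dv
Combining and collecting du, dv coefficients:
  coeff of du: 3*v*(4*u*v - 1)
  coeff of dv: 12*u^2*v - 3*u - 2
F^* omega = (3*v*(4*u*v - 1)) du + (12*u^2*v - 3*u - 2) dv.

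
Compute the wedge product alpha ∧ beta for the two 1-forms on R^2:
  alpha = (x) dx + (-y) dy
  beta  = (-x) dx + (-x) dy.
alpha ∧ beta = (-x*(x + y)) dx ∧ dy

Distribute the wedge, using dx_i ∧ dx_j = -dx_j ∧ dx_i and dx_i ∧ dx_i = 0. For each pair (i, j) with i < j, the coefficient of dx_i ∧ dx_j in alpha ∧ beta is (alpha_i * beta_j - alpha_j * beta_i). Collecting: alpha ∧ beta = (-x*(x + y)) dx ∧ dy.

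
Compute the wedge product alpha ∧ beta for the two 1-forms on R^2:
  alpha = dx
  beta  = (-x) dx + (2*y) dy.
alpha ∧ beta = (2*y) dx ∧ dy

Distribute the wedge, using dx_i ∧ dx_j = -dx_j ∧ dx_i and dx_i ∧ dx_i = 0. For each pair (i, j) with i < j, the coefficient of dx_i ∧ dx_j in alpha ∧ beta is (alpha_i * beta_j - alpha_j * beta_i). Collecting: alpha ∧ beta = (2*y) dx ∧ dy.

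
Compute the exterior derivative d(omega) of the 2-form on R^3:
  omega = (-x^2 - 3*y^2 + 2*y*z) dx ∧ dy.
d(omega) = (2*y) dx ∧ dy ∧ dz

For a 2-form omega = sum_{i<j} g_{ij} dx_i ∧ dx_j, the exterior derivative is
  d(omega) = sum_{i<j} d(g_{ij}) ∧ dx_i ∧ dx_j = sum_{i<j, k} (∂g_{ij}/∂x_k) dx_k ∧ dx_i ∧ dx_j.
Expand each term, using dx_k ∧ dx_i ∧ dx_j = sgn(permutation) dx_{(a)} ∧ dx_{(b)} ∧ dx_{(c)} with (a < b < c) sorted:
  d(-x^2 - 3*y^2 + 2*y*z) includes (∂/∂z)(-x^2 - 3*y^2 + 2*y*z) dz = (2*y) dz, which multiplied by dx ∧ dy gives (2*y) dx ∧ dy ∧ dz
Collecting like 3-forms: d(omega) = (2*y) dx ∧ dy ∧ dz.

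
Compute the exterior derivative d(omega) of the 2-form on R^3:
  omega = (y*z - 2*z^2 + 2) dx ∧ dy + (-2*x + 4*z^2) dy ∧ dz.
d(omega) = (y - 4*z - 2) dx ∧ dy ∧ dz

For a 2-form omega = sum_{i<j} g_{ij} dx_i ∧ dx_j, the exterior derivative is
  d(omega) = sum_{i<j} d(g_{ij}) ∧ dx_i ∧ dx_j = sum_{i<j, k} (∂g_{ij}/∂x_k) dx_k ∧ dx_i ∧ dx_j.
Expand each term, using dx_k ∧ dx_i ∧ dx_j = sgn(permutation) dx_{(a)} ∧ dx_{(b)} ∧ dx_{(c)} with (a < b < c) sorted:
  d(y*z - 2*z^2 + 2) includes (∂/∂z)(y*z - 2*z^2 + 2) dz = (y - 4*z) dz, which multiplied by dx ∧ dy gives (y - 4*z) dx ∧ dy ∧ dz
  d(-2*x + 4*z^2) includes (∂/∂x)(-2*x + 4*z^2) dx = (-2) dx, which multiplied by dy ∧ dz gives (-2) dx ∧ dy ∧ dz
Collecting like 3-forms: d(omega) = (y - 4*z - 2) dx ∧ dy ∧ dz.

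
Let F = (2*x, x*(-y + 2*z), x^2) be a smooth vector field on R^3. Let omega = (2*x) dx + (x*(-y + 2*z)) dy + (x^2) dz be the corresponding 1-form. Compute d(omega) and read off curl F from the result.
d(omega) = (-2*x) dy ∧ dz + (-2*x) dz ∧ dx + (-y + 2*z) dx ∧ dy; curl F = (-2*x, -2*x, -y + 2*z)

d omega = sum_{i<j} (∂f_j/∂x_i - ∂f_i/∂x_j) dx_i ∧ dx_j. Under the identification (dy ∧ dz, dz ∧ dx, dx ∧ dy) ↔ (e_x, e_y, e_z), the coefficients are exactly the components of curl F. Compute:
  ∂R/∂y - ∂Q/∂z = (0) - (2*x) = -2*x
  ∂P/∂z - ∂R/∂x = (0) - (2*x) = -2*x
  ∂Q/∂x - ∂P/∂y = (-y + 2*z) - (0) = -y + 2*z.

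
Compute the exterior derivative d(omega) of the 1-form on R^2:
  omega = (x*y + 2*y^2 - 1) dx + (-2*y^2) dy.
d(omega) = (-x - 4*y) dx ∧ dy

For a 1-form omega = sum_i f_i dx_i, the exterior derivative is
  d(omega) = sum_{i < j} (∂f_j/∂x_i - ∂f_i/∂x_j) dx_i ∧ dx_j.
  coefficient of dx ∧ dy: ∂f_2/∂x - ∂f_1/∂y = ∂(-2*y^2)/∂x - ∂(x*y + 2*y^2 - 1)/∂y = -x - 4*y
Assembling: d(omega) = (-x - 4*y) dx ∧ dy.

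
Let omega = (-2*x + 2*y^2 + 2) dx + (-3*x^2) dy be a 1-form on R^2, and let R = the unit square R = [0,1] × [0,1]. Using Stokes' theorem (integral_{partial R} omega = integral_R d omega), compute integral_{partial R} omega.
integral_(partial R) omega = -5

Stokes: integral_partial_R omega = integral_R d omega with d omega = (∂Q/∂x - ∂P/∂y) dx ∧ dy.
  ∂Q/∂x = -6*x
  ∂P/∂y = 4*y
  integrand = ∂Q/∂x - ∂P/∂y = -6*x - 4*y.
Integrating over R: integral_0^1 integral_0^1 (-6*x - 4*y) dx dy = -5.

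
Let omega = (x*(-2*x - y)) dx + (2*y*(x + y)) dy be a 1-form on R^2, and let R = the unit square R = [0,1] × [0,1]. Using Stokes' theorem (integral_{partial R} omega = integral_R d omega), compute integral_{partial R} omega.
integral_(partial R) omega = 3/2

Stokes: integral_partial_R omega = integral_R d omega with d omega = (∂Q/∂x - ∂P/∂y) dx ∧ dy.
  ∂Q/∂x = 2*y
  ∂P/∂y = -x
  integrand = ∂Q/∂x - ∂P/∂y = x + 2*y.
Integrating over R: integral_0^1 integral_0^1 (x + 2*y) dx dy = 3/2.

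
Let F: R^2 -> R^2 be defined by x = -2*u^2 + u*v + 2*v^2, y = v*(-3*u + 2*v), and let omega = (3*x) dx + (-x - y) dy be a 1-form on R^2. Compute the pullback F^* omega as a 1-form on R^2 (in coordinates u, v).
F^* omega = (24*u^3 - 24*u^2*v - 27*u*v^2 + 18*v^3) du + (-12*u^3 - 19*u^2*v + 38*u*v^2 + 8*v^3) dv

Using F^*(f dg) = (f ∘ F) d(g ∘ F), substitute each coordinate x_i by F_i(u, v) in f_i, and replace dx_i by d F_i = (∂F_i/∂u) du + (∂F_i/∂v) dv.
  For the x component: f_1(F) = -6*u^2 + 3*u*v + 6*v^2; d F_1 = (-4*u + v) du + (u + 4*v) dv
  For the y component: f_2(F) = 2*u^2 + 2*u*v - 4*v^2; d F_2 = (-3*v) du + (-3*u + 4*v) dv
Combining and collecting du, dv coefficients:
  coeff of du: 24*u^3 - 24*u^2*v - 27*u*v^2 + 18*v^3
  coeff of dv: -12*u^3 - 19*u^2*v + 38*u*v^2 + 8*v^3
F^* omega = (24*u^3 - 24*u^2*v - 27*u*v^2 + 18*v^3) du + (-12*u^3 - 19*u^2*v + 38*u*v^2 + 8*v^3) dv.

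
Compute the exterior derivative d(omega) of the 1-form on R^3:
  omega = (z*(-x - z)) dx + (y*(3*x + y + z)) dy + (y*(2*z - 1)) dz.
d(omega) = (3*y) dx ∧ dy + (x + 2*z) dx ∧ dz + (-y + 2*z - 1) dy ∧ dz

For a 1-form omega = sum_i f_i dx_i, the exterior derivative is
  d(omega) = sum_{i < j} (∂f_j/∂x_i - ∂f_i/∂x_j) dx_i ∧ dx_j.
  coefficient of dx ∧ dy: ∂f_2/∂x - ∂f_1/∂y = ∂(y*(3*x + y + z))/∂x - ∂(z*(-x - z))/∂y = 3*y
  coefficient of dx ∧ dz: ∂f_3/∂x - ∂f_1/∂z = ∂(y*(2*z - 1))/∂x - ∂(z*(-x - z))/∂z = x + 2*z
  coefficient of dy ∧ dz: ∂f_3/∂y - ∂f_2/∂z = ∂(y*(2*z - 1))/∂y - ∂(y*(3*x + y + z))/∂z = -y + 2*z - 1
Assembling: d(omega) = (3*y) dx ∧ dy + (x + 2*z) dx ∧ dz + (-y + 2*z - 1) dy ∧ dz.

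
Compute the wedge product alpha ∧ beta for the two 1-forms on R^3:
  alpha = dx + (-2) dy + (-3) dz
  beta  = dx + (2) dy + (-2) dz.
alpha ∧ beta = (4) dx ∧ dy + (1) dx ∧ dz + (10) dy ∧ dz

Distribute the wedge, using dx_i ∧ dx_j = -dx_j ∧ dx_i and dx_i ∧ dx_i = 0. For each pair (i, j) with i < j, the coefficient of dx_i ∧ dx_j in alpha ∧ beta is (alpha_i * beta_j - alpha_j * beta_i). Collecting: alpha ∧ beta = (4) dx ∧ dy + (1) dx ∧ dz + (10) dy ∧ dz.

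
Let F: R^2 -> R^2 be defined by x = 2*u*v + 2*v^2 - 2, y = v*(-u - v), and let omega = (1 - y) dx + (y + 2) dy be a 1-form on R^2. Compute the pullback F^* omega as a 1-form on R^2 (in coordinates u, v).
F^* omega = (3*v^2*(u + v)) du + (3*v*(u^2 + 3*u*v + 2*v^2)) dv

Using F^*(f dg) = (f ∘ F) d(g ∘ F), substitute each coordinate x_i by F_i(u, v) in f_i, and replace dx_i by d F_i = (∂F_i/∂u) du + (∂F_i/∂v) dv.
  For the x component: f_1(F) = u*v + v^2 + 1; d F_1 = (2*v) du + (2*u + 4*v) dv
  For the y component: f_2(F) = -u*v - v^2 + 2; d F_2 = (-v) du + (-u - 2*v) dv
Combining and collecting du, dv coefficients:
  coeff of du: 3*v^2*(u + v)
  coeff of dv: 3*v*(u^2 + 3*u*v + 2*v^2)
F^* omega = (3*v^2*(u + v)) du + (3*v*(u^2 + 3*u*v + 2*v^2)) dv.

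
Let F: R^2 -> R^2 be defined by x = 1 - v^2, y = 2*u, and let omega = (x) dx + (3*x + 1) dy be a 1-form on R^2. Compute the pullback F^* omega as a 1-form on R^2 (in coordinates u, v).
F^* omega = (8 - 6*v^2) du + (2*v*(v^2 - 1)) dv

Using F^*(f dg) = (f ∘ F) d(g ∘ F), substitute each coordinate x_i by F_i(u, v) in f_i, and replace dx_i by d F_i = (∂F_i/∂u) du + (∂F_i/∂v) dv.
  For the x component: f_1(F) = 1 - v^2; d F_1 = (0) du + (-2*v) dv
  For the y component: f_2(F) = 4 - 3*v^2; d F_2 = (2) du + (0) dv
Combining and collecting du, dv coefficients:
  coeff of du: 8 - 6*v^2
  coeff of dv: 2*v*(v^2 - 1)
F^* omega = (8 - 6*v^2) du + (2*v*(v^2 - 1)) dv.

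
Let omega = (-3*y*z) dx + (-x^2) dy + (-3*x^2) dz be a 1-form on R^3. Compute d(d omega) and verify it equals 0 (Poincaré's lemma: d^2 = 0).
d(d omega) = 0

Step 1: d omega = sum_{i<j} (∂f_j/∂x_i - ∂f_i/∂x_j) dx_i ∧ dx_j:
  coeff of dx ∧ dy: -2*x + 3*z
  coeff of dx ∧ dz: -6*x + 3*y
  coeff of dy ∧ dz: 0
Step 2: Apply d again to each 2-form coefficient. The only possible 3-form in R^3 is dx ∧ dy ∧ dz, with coefficient
  ∂(coeff of dy∧dz)/∂x - ∂(coeff of dx∧dz)/∂y + ∂(coeff of dx∧dy)/∂z
  = ∂/∂x (0) - ∂/∂y (-6*x + 3*y) + ∂/∂z (-2*x + 3*z).
Each of these terms simplifies to sums of mixed partials that cancel in pairs. The result is 0 (by equality of mixed partials for smooth functions — Schwarz / Clairaut).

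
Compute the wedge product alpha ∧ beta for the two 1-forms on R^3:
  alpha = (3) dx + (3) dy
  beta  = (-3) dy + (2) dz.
alpha ∧ beta = (-9) dx ∧ dy + (6) dx ∧ dz + (6) dy ∧ dz

Distribute the wedge, using dx_i ∧ dx_j = -dx_j ∧ dx_i and dx_i ∧ dx_i = 0. For each pair (i, j) with i < j, the coefficient of dx_i ∧ dx_j in alpha ∧ beta is (alpha_i * beta_j - alpha_j * beta_i). Collecting: alpha ∧ beta = (-9) dx ∧ dy + (6) dx ∧ dz + (6) dy ∧ dz.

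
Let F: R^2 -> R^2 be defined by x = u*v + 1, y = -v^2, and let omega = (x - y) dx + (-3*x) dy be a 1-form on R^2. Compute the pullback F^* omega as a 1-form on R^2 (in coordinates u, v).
F^* omega = (v*(u*v + v^2 + 1)) du + (u^2*v + 7*u*v^2 + u + 6*v) dv

Using F^*(f dg) = (f ∘ F) d(g ∘ F), substitute each coordinate x_i by F_i(u, v) in f_i, and replace dx_i by d F_i = (∂F_i/∂u) du + (∂F_i/∂v) dv.
  For the x component: f_1(F) = u*v + v^2 + 1; d F_1 = (v) du + (u) dv
  For the y component: f_2(F) = -3*u*v - 3; d F_2 = (0) du + (-2*v) dv
Combining and collecting du, dv coefficients:
  coeff of du: v*(u*v + v^2 + 1)
  coeff of dv: u^2*v + 7*u*v^2 + u + 6*v
F^* omega = (v*(u*v + v^2 + 1)) du + (u^2*v + 7*u*v^2 + u + 6*v) dv.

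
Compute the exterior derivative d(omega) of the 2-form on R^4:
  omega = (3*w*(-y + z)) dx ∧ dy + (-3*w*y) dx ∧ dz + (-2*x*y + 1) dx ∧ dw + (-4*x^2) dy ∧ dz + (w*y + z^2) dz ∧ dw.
d(omega) = (6*w - 8*x) dx ∧ dy ∧ dz + (2*x - 3*y + 3*z) dx ∧ dy ∧ dw + (-3*y) dx ∧ dz ∧ dw + (w) dy ∧ dz ∧ dw

For a 2-form omega = sum_{i<j} g_{ij} dx_i ∧ dx_j, the exterior derivative is
  d(omega) = sum_{i<j} d(g_{ij}) ∧ dx_i ∧ dx_j = sum_{i<j, k} (∂g_{ij}/∂x_k) dx_k ∧ dx_i ∧ dx_j.
Expand each term, using dx_k ∧ dx_i ∧ dx_j = sgn(permutation) dx_{(a)} ∧ dx_{(b)} ∧ dx_{(c)} with (a < b < c) sorted:
  d(3*w*(-y + z)) includes (∂/∂z)(3*w*(-y + z)) dz = (3*w) dz, which multiplied by dx ∧ dy gives (3*w) dx ∧ dy ∧ dz
  d(3*w*(-y + z)) includes (∂/∂w)(3*w*(-y + z)) dw = (-3*y + 3*z) dw, which multiplied by dx ∧ dy gives (-3*y + 3*z) dx ∧ dy ∧ dw
  d(-3*w*y) includes (∂/∂y)(-3*w*y) dy = (-3*w) dy, which multiplied by dx ∧ dz gives (3*w) dx ∧ dy ∧ dz
  d(-3*w*y) includes (∂/∂w)(-3*w*y) dw = (-3*y) dw, which multiplied by dx ∧ dz gives (-3*y) dx ∧ dz ∧ dw
  d(-2*x*y + 1) includes (∂/∂y)(-2*x*y + 1) dy = (-2*x) dy, which multiplied by dx ∧ dw gives (2*x) dx ∧ dy ∧ dw
  d(-4*x^2) includes (∂/∂x)(-4*x^2) dx = (-8*x) dx, which multiplied by dy ∧ dz gives (-8*x) dx ∧ dy ∧ dz
  d(w*y + z^2) includes (∂/∂y)(w*y + z^2) dy = (w) dy, which multiplied by dz ∧ dw gives (w) dy ∧ dz ∧ dw
Collecting like 3-forms: d(omega) = (6*w - 8*x) dx ∧ dy ∧ dz + (2*x - 3*y + 3*z) dx ∧ dy ∧ dw + (-3*y) dx ∧ dz ∧ dw + (w) dy ∧ dz ∧ dw.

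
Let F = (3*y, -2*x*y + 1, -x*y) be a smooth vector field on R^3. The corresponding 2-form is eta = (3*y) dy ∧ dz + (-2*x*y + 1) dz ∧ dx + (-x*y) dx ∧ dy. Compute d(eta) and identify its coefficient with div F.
d(eta) = (-2*x) dx ∧ dy ∧ dz; div F = -2*x

For a 2-form in R^3 of the form above, applying d gives a 3-form with coefficient ∂P/∂x + ∂Q/∂y + ∂R/∂z:
  ∂P/∂x = 0
  ∂Q/∂y = -2*x
  ∂R/∂z = 0
Sum = -2*x, which is exactly div F.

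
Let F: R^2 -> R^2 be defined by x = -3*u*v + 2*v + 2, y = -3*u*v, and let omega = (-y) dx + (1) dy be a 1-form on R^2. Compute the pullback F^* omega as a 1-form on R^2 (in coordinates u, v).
F^* omega = (3*v*(-3*u*v - 1)) du + (3*u*(-3*u*v + 2*v - 1)) dv

Using F^*(f dg) = (f ∘ F) d(g ∘ F), substitute each coordinate x_i by F_i(u, v) in f_i, and replace dx_i by d F_i = (∂F_i/∂u) du + (∂F_i/∂v) dv.
  For the x component: f_1(F) = 3*u*v; d F_1 = (-3*v) du + (2 - 3*u) dv
  For the y component: f_2(F) = 1; d F_2 = (-3*v) du + (-3*u) dv
Combining and collecting du, dv coefficients:
  coeff of du: 3*v*(-3*u*v - 1)
  coeff of dv: 3*u*(-3*u*v + 2*v - 1)
F^* omega = (3*v*(-3*u*v - 1)) du + (3*u*(-3*u*v + 2*v - 1)) dv.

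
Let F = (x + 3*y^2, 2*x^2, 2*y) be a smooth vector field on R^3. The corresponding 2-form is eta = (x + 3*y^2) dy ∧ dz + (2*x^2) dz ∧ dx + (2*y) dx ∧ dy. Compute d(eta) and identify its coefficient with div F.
d(eta) = (1) dx ∧ dy ∧ dz; div F = 1

For a 2-form in R^3 of the form above, applying d gives a 3-form with coefficient ∂P/∂x + ∂Q/∂y + ∂R/∂z:
  ∂P/∂x = 1
  ∂Q/∂y = 0
  ∂R/∂z = 0
Sum = 1, which is exactly div F.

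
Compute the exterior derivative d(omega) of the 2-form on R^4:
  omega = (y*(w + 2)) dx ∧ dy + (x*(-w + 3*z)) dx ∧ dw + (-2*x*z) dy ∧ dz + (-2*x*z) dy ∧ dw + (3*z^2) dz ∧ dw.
d(omega) = (y - 2*z) dx ∧ dy ∧ dw + (-3*x) dx ∧ dz ∧ dw + (-2*z) dx ∧ dy ∧ dz + (2*x) dy ∧ dz ∧ dw

For a 2-form omega = sum_{i<j} g_{ij} dx_i ∧ dx_j, the exterior derivative is
  d(omega) = sum_{i<j} d(g_{ij}) ∧ dx_i ∧ dx_j = sum_{i<j, k} (∂g_{ij}/∂x_k) dx_k ∧ dx_i ∧ dx_j.
Expand each term, using dx_k ∧ dx_i ∧ dx_j = sgn(permutation) dx_{(a)} ∧ dx_{(b)} ∧ dx_{(c)} with (a < b < c) sorted:
  d(y*(w + 2)) includes (∂/∂w)(y*(w + 2)) dw = (y) dw, which multiplied by dx ∧ dy gives (y) dx ∧ dy ∧ dw
  d(x*(-w + 3*z)) includes (∂/∂z)(x*(-w + 3*z)) dz = (3*x) dz, which multiplied by dx ∧ dw gives (-3*x) dx ∧ dz ∧ dw
  d(-2*x*z) includes (∂/∂x)(-2*x*z) dx = (-2*z) dx, which multiplied by dy ∧ dz gives (-2*z) dx ∧ dy ∧ dz
  d(-2*x*z) includes (∂/∂x)(-2*x*z) dx = (-2*z) dx, which multiplied by dy ∧ dw gives (-2*z) dx ∧ dy ∧ dw
  d(-2*x*z) includes (∂/∂z)(-2*x*z) dz = (-2*x) dz, which multiplied by dy ∧ dw gives (2*x) dy ∧ dz ∧ dw
Collecting like 3-forms: d(omega) = (y - 2*z) dx ∧ dy ∧ dw + (-3*x) dx ∧ dz ∧ dw + (-2*z) dx ∧ dy ∧ dz + (2*x) dy ∧ dz ∧ dw.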